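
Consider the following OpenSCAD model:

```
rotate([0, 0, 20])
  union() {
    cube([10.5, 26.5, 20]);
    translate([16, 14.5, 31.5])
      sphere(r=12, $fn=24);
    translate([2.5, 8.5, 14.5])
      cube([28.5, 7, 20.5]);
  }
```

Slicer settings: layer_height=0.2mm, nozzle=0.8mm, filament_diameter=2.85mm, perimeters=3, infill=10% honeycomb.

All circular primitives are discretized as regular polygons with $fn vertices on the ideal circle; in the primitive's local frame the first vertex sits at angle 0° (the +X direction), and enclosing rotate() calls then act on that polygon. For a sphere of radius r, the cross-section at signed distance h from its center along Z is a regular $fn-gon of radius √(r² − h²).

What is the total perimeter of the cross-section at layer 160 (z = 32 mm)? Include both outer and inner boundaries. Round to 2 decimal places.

At z = 32 mm: the cube does not reach this height (z outside [0, 20]); the r=12 sphere at (16, 14.5) contributes a regular 24-gon of circumradius √(12²−0.5²) = 11.990 (perimeter = 2·24·11.990·sin(180°/24) = 75.12 mm); the 28.5×7 cube at (2.5, 8.5) contributes its full rectangle (perimeter 71.00 mm); Merging all regions: the regions partially overlap (shared area 160.61 mm²), so the edge portions inside another operand are dropped and the merged outline is re-measured after clipping — boundary = 87.09 mm; (rotated 20° about Z; rotation is an isometry so areas/perimeters/island counts are preserved). Overall, the cross-section is a single solid region. Total boundary length (outer) = 87.09 mm.

87.09 mm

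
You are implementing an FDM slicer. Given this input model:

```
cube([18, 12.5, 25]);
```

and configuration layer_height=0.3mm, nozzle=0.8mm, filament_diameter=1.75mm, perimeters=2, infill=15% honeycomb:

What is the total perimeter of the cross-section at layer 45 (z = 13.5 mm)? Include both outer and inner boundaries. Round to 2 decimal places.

At z = 13.5 mm: the cube is present — its section is the full 18×12.5 rectangle (perimeter 61.00 mm). Overall, the cross-section is a single solid region. Total boundary length (outer) = 61.00 mm.

61.00 mm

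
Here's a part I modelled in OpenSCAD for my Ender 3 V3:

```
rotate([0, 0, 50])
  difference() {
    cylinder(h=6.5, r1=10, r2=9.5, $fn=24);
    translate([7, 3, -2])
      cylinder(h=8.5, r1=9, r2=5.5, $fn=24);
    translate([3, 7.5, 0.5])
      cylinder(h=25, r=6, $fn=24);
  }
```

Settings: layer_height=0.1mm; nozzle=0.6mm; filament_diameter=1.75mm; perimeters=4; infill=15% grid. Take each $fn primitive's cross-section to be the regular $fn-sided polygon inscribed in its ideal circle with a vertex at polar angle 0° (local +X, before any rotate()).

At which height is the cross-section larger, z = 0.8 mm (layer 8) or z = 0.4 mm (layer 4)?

layer 4 (z = 0.4 mm)

Layer 8 (z = 0.8): the cone (r1=10→r2=9.5) has section circumradius 9.938 here — a regular 24-gon (area = (24/2)·9.938²·sin(360°/24) = 306.77 mm²); the cone at (7, 3) (r1=9→r2=5.5) has section circumradius 7.847 here — a regular 24-gon (area = (24/2)·7.847²·sin(360°/24) = 191.25 mm²); the cylinder at (3, 7.5): section is a regular 24-gon, circumradius r=6 (area = (24/2)·6.000²·sin(360°/24) = 111.81 mm²); Taking the first minus the rest: starting from the cone (306.77 mm²), the cone at (7, 3) partially overlaps it — only the 113.06 mm² overlap (of its 191.25 mm²) is removed, clipping the outline; the r=6 cylinder at (3, 7.5) partially overlaps it — only the 19.14 mm² overlap (of its 111.81 mm²) is removed, clipping the outline — area = 174.56 mm²; (rotated 50° about Z; rotation is an isometry so areas/perimeters/island counts are preserved). So its area = 174.56 mm². Layer 4 (z = 0.4): the cone (r1=10→r2=9.5) has section circumradius 9.969 here — a regular 24-gon (area = (24/2)·9.969²·sin(360°/24) = 308.67 mm²); the cone at (7, 3) (r1=9→r2=5.5) has section circumradius 8.012 here — a regular 24-gon (area = (24/2)·8.012²·sin(360°/24) = 199.36 mm²); the cylinder at (3, 7.5) is not intersected at this z (z outside [0.5, 25.5]); After the difference (first − rest): starting from the cone (308.67 mm²), the cone at (7, 3) partially overlaps it — only the 117.20 mm² overlap (of its 199.36 mm²) is removed, clipping the outline — area = 191.48 mm²; (rotated 50° about Z; rotation is an isometry so areas/perimeters/island counts are preserved). So its area = 191.48 mm². Layer 4 is larger (191.48 vs 174.56 mm²).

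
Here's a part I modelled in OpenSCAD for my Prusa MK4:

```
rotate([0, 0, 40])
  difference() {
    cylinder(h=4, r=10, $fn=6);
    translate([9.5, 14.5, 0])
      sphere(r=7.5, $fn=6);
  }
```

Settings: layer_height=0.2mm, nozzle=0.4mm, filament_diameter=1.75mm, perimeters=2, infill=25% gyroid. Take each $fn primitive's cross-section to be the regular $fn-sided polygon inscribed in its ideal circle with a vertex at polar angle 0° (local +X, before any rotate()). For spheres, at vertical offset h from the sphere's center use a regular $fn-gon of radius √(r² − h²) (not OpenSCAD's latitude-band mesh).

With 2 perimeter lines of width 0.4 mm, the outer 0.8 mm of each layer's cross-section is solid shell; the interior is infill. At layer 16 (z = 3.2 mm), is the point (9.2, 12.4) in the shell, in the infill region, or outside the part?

outside

At z = 3.2 mm: the cylinder: section is a regular 6-gon, circumradius r=10; the r=7.5 sphere at (9.5, 14.5) contributes a regular 6-gon of circumradius √(7.5²−3.2²) = 6.783; After the difference (first − rest): starting from the r=10 cylinder, the r=7.5 sphere at (9.5, 14.5) misses the remaining region (no effect) — 1 connected region; (whole slice rotated 40° about Z — lengths, areas and connectivity unchanged). Overall, the cross-section is a single solid region. Undo the 40° rotation: the query point maps to (15.018, 3.585) in the un-rotated model frame. The nearest boundary edge runs (5.00, 8.66)→(10.00, 0.00); distance from the point to it = 6.14 mm. The point is not inside any of the regions above, so it lies outside the cross-section (6.14 mm from the nearest boundary).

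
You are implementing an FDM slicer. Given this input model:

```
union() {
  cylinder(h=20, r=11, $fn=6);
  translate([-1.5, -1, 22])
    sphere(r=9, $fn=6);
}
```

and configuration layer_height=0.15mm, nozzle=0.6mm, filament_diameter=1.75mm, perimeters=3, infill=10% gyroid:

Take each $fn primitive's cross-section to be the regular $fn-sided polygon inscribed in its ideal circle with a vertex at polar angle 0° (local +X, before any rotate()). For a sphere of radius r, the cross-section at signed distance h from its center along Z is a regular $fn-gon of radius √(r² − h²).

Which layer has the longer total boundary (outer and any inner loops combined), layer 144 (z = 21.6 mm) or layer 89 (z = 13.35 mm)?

Layer 144 (z = 21.6): the cylinder is absent (z outside [0, 20]); the r=9 sphere at (-1.5, -1) contributes a regular 6-gon of circumradius √(9²−0.4²) = 8.991 (perimeter = 2·6·8.991·sin(180°/6) = 53.95 mm); Taking the union: only the r=9 sphere at (-1.5, -1) is present, so the union is just that shape — boundary = 53.95 mm. So its perimeter = 53.95 mm. Layer 89 (z = 13.35): the r=11 cylinder contributes a regular 6-gon of circumradius 11 (perimeter = 2·6·11.000·sin(180°/6) = 66.00 mm); the r=9 sphere at (-1.5, -1) contributes a regular 6-gon of circumradius √(9²−8.65²) = 2.485 (perimeter = 2·6·2.485·sin(180°/6) = 14.91 mm); Combining (union): the r=9 sphere at (-1.5, -1) lies entirely inside the r=11 cylinder, so the union is just the r=11 cylinder — boundary = 66.00 mm. So its perimeter = 66.00 mm. Layer 89 is larger (66.00 vs 53.95 mm).

layer 89 (z = 13.35 mm)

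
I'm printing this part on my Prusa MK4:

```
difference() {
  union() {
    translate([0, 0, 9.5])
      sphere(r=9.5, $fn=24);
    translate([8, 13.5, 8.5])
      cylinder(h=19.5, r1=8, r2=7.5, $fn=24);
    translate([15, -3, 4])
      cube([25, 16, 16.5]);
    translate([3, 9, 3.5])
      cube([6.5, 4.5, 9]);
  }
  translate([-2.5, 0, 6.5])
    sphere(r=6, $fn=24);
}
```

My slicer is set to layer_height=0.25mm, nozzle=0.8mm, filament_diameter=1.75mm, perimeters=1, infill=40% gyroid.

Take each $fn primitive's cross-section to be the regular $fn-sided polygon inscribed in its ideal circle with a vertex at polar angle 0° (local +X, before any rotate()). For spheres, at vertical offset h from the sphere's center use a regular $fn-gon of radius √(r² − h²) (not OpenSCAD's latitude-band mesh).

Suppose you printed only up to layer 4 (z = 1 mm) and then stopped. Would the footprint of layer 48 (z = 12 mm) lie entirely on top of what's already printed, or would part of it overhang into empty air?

part overhangs

Compare the two slices. At z = 1: the sphere: section is a regular 24-gon, circumradius = √(r²−h²) = √(9.5²−8.5²) = 4.243 (area = (24/2)·4.243²·sin(360°/24) = 55.90 mm²); the cone at (8, 13.5) is not intersected at this z (z outside [8.5, 28]); the cube at (15, -3) does not reach this height (z outside [4, 20.5]); the cube at (3, 9) does not reach this height (z outside [3.5, 12.5]); Merging all regions: only the r=9.5 sphere is present, so the union is just that shape — area = 55.90 mm²; the r=6 sphere at (-2.5, 0) contributes a regular 24-gon of circumradius √(6²−5.5²) = 2.398 (area = (24/2)·2.398²·sin(360°/24) = 17.86 mm²); After the difference (first − rest): starting from that combined region (55.90 mm²), the r=6 sphere at (-2.5, 0) partially overlaps it — only the 15.82 mm² overlap (of its 17.86 mm²) is removed, clipping the outline — area = 40.09 mm². At z = 12: the r=9.5 sphere slices to a regular 24-gon of circumradius 9.165 (√(r²−h²) with h=2.5 from center) (area = (24/2)·9.165²·sin(360°/24) = 260.89 mm²); the cone at (8, 13.5): at t=0.179 of its height the radius interpolates to r₁+(r₂−r₁)t = 7.910, giving a regular 24-gon of that circumradius (area = (24/2)·7.910²·sin(360°/24) = 194.34 mm²); the cube at (15, -3) is present — its section is the full 25×16 rectangle (area 400.00 mm²); the 6.5×4.5 cube at (3, 9) contributes its full rectangle (area 29.25 mm²); Taking the union: the regions partially overlap — summed areas 884.48 mm² minus the doubly-counted overlap 36.48 mm² gives 848.00 mm² — area = 848.00 mm²; the r=6 sphere at (-2.5, 0) contributes a regular 24-gon of circumradius √(6²−5.5²) = 2.398 (area = (24/2)·2.398²·sin(360°/24) = 17.86 mm²); Subtracting the remaining from the first: starting from the result so far (848.00 mm²), the r=6 sphere at (-2.5, 0) lies wholly inside it (removes its full 17.86 mm² and its 15.02 mm outline becomes a hole wall) — area = 830.14 mm². Checking containment: at z = 12 the cross-section extends beyond the z = 1 cross-section by about 790.05 mm².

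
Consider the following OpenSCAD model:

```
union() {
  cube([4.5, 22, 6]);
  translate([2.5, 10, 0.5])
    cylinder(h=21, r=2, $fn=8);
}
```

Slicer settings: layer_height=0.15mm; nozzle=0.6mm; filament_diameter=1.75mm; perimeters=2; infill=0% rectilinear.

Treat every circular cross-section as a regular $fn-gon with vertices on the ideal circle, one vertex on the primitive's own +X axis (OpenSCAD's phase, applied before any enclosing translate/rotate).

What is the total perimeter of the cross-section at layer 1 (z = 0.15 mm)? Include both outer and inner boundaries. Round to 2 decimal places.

At z = 0.15 mm: the cube is present — its section is the full 4.5×22 rectangle (perimeter 53.00 mm); the cylinder at (2.5, 10) is absent (z outside [0.5, 21.5]); Merging all regions: only the 4.5×22 cube is present, so the union is just that shape — boundary = 53.00 mm. Overall, the cross-section is a single solid region. Total boundary length (outer) = 53.00 mm.

53.00 mm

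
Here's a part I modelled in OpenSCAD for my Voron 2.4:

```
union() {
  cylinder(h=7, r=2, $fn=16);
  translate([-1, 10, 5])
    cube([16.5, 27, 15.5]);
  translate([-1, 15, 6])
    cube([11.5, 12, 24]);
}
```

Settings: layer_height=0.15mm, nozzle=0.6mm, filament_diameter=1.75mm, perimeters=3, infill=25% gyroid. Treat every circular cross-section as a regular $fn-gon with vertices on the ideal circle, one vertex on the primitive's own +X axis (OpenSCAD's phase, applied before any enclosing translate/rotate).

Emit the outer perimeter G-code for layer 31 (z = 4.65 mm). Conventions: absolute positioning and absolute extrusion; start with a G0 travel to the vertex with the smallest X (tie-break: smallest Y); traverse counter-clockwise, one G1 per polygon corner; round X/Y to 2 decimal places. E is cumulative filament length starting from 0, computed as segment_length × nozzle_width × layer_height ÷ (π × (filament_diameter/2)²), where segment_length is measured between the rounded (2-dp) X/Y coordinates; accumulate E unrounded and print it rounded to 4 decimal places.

G0 X-2.00 Y0.00 Z4.65
G1 X-1.85 Y-0.77 E0.0294
G1 X-1.41 Y-1.41 E0.0584
G1 X-0.77 Y-1.85 E0.0875
G1 X0.00 Y-2.00 E0.1168
G1 X0.77 Y-1.85 E0.1462
G1 X1.41 Y-1.41 E0.1752
G1 X1.85 Y-0.77 E0.2043
G1 X2.00 Y0.00 E0.2337
G1 X1.85 Y0.77 E0.2630
G1 X1.41 Y1.41 E0.2921
G1 X0.77 Y1.85 E0.3211
G1 X0.00 Y2.00 E0.3505
G1 X-0.77 Y1.85 E0.3798
G1 X-1.41 Y1.41 E0.4089
G1 X-1.85 Y0.77 E0.4380
G1 X-2.00 Y0.00 E0.4673

At z = 4.65 mm: the r=2 cylinder contributes a regular 16-gon of circumradius 2; the cube at (-1, 10) is absent (z outside [5, 20.5]); the cube at (-1, 15) does not reach this height (z outside [6, 30]); Combining (union): only the r=2 cylinder is present, so the union is just that shape — 1 connected region. The outline is a single polygon with 16 vertices. Extrusion per mm of travel: 0.6 × 0.15 / (π × 0.875²) = 0.037418. Accumulating E over each segment gives final E = 0.4673.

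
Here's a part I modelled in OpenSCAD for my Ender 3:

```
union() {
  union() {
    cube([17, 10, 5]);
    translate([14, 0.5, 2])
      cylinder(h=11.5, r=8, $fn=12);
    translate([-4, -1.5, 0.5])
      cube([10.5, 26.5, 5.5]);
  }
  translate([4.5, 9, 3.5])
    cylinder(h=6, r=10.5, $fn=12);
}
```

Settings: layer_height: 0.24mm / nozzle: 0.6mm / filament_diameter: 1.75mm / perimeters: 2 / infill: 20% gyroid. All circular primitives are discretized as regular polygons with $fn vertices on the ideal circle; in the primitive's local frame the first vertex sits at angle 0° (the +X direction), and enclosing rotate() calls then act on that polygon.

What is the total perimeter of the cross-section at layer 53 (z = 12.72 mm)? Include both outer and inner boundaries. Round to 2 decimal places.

At z = 12.72 mm: the cube is not intersected at this z (z outside [0, 5]); the cylinder at (14, 0.5): section is a regular 12-gon, circumradius r=8 (perimeter = 2·12·8.000·sin(180°/12) = 49.69 mm); the cube at (-4, -1.5) does not reach this height (z outside [0.5, 6]); Taking the union: only the r=8 cylinder at (14, 0.5) is present, so the union is just that shape — boundary = 49.69 mm; the cylinder at (4.5, 9) does not reach this height (z outside [3.5, 9.5]); Taking the union: only that combined region is present, so the union is just that shape — boundary = 49.69 mm. Overall, the cross-section is a single solid region. Total boundary length (outer) = 49.69 mm.

49.69 mm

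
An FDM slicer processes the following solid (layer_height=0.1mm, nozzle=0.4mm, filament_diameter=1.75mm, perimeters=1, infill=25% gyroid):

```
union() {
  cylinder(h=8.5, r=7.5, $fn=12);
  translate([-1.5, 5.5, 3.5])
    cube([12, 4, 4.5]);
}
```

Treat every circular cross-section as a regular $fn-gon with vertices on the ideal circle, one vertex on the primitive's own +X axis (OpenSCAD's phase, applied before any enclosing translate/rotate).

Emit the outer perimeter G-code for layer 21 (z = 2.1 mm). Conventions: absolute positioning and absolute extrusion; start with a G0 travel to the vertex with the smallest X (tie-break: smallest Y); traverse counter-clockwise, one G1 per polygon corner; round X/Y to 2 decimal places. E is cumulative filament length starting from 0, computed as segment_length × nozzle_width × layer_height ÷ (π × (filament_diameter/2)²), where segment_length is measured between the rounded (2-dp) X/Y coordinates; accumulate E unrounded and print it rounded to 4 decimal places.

At z = 2.1 mm: the r=7.5 cylinder gives a regular 12-gon of circumradius 7.5 (constant along its height); the cube at (-1.5, 5.5) is not intersected at this z (z outside [3.5, 8]); Merging all regions: only the r=7.5 cylinder is present, so the union is just that shape — 1 connected region. The outline is a single polygon with 12 vertices. Extrusion per mm of travel: 0.4 × 0.1 / (π × 0.875²) = 0.016630. Accumulating E over each segment gives final E = 0.7750.

G0 X-7.50 Y0.00 Z2.10
G1 X-6.50 Y-3.75 E0.0645
G1 X-3.75 Y-6.50 E0.1292
G1 X0.00 Y-7.50 E0.1938
G1 X3.75 Y-6.50 E0.2583
G1 X6.50 Y-3.75 E0.3230
G1 X7.50 Y0.00 E0.3875
G1 X6.50 Y3.75 E0.4521
G1 X3.75 Y6.50 E0.5167
G1 X0.00 Y7.50 E0.5813
G1 X-3.75 Y6.50 E0.6458
G1 X-6.50 Y3.75 E0.7105
G1 X-7.50 Y0.00 E0.7750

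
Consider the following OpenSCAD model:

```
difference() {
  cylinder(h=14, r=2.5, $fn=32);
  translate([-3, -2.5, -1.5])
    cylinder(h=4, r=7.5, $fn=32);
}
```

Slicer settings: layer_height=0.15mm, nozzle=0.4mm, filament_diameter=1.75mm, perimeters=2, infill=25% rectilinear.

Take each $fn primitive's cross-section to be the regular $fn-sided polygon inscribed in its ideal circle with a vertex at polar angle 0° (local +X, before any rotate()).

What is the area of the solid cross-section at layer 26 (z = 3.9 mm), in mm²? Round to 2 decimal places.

At z = 3.9 mm: the cylinder: section is a regular 32-gon, circumradius r=2.5 (area = (32/2)·2.500²·sin(360°/32) = 19.51 mm²); the cylinder at (-3, -2.5) is absent (z outside [-1.5, 2.5]); After the difference (first − rest): none of the subtracted shapes is present at this height, so the r=2.5 cylinder is unchanged — area = 19.51 mm². Overall, the cross-section is a single solid region. Net area = 19.51 mm².

19.51 mm²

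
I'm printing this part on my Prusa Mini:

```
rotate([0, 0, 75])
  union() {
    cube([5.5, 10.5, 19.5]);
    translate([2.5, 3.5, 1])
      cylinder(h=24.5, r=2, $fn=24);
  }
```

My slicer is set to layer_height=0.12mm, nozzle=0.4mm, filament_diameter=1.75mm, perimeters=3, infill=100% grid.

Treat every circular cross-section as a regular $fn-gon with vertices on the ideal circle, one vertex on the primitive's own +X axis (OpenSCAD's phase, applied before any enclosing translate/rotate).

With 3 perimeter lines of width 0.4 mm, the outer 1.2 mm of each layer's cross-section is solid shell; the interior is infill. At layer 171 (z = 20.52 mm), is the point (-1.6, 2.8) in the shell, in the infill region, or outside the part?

shell

At z = 20.52 mm: the cube is absent (z outside [0, 19.5]); the r=2 cylinder at (2.5, 3.5) contributes a regular 24-gon of circumradius 2; Combining (union): only the r=2 cylinder at (2.5, 3.5) is present, so the union is just that shape — 1 connected region; (rotated 75° about Z; rotation is an isometry so areas/perimeters/island counts are preserved). Overall, the cross-section is a single solid region. Undo the 75° rotation: the query point maps to (2.290, 2.270) in the un-rotated model frame. The nearest boundary edge runs (1.98, 1.57)→(2.50, 1.50); distance from the point to it = 0.74 mm. The point is inside the cross-section, 0.74 mm from the nearest boundary — within the 1.2 mm shell band (3 × 0.4).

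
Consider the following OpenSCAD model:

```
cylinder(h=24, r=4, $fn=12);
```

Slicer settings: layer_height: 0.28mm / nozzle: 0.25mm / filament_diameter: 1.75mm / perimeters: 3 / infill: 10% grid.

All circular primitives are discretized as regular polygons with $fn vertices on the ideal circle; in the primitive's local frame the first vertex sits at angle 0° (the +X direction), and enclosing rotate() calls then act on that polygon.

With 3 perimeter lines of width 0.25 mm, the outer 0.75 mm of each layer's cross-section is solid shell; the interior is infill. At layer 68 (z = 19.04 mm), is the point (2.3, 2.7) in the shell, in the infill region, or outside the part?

shell

At z = 19.04 mm: the r=4 cylinder gives a regular 12-gon of circumradius 4 (constant along its height). Overall, the cross-section is a single solid region. The nearest boundary edge runs (3.46, 2.00)→(2.00, 3.46); distance from the point to it = 0.33 mm. The point is inside the cross-section, 0.33 mm from the nearest boundary — within the 0.75 mm shell band (3 × 0.25).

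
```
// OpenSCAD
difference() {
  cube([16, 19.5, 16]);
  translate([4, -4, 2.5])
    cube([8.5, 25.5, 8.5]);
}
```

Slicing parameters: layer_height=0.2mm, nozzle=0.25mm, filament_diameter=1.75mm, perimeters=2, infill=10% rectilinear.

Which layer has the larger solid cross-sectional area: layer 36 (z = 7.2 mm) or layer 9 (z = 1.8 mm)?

layer 9 (z = 1.8 mm)

Layer 36 (z = 7.2): the cube (footprint 16×19.5) is included at this height (area 312.00 mm²); the cube at (4, -4) is present — its section is the full 8.5×25.5 rectangle (area 216.75 mm²); Taking the first minus the rest: starting from the 16×19.5 cube (312.00 mm²), the 8.5×25.5 cube at (4, -4) partially overlaps it — only the 165.75 mm² overlap (of its 216.75 mm²) is removed, clipping the outline — area = 146.25 mm². So its area = 146.25 mm². Layer 9 (z = 1.8): the cube is present — its section is the full 16×19.5 rectangle (area 312.00 mm²); the cube at (4, -4) is absent (z outside [2.5, 11]); After the difference (first − rest): none of the subtracted shapes is present at this height, so the 16×19.5 cube is unchanged — area = 312.00 mm². So its area = 312.00 mm². Layer 9 is larger (312.00 vs 146.25 mm²).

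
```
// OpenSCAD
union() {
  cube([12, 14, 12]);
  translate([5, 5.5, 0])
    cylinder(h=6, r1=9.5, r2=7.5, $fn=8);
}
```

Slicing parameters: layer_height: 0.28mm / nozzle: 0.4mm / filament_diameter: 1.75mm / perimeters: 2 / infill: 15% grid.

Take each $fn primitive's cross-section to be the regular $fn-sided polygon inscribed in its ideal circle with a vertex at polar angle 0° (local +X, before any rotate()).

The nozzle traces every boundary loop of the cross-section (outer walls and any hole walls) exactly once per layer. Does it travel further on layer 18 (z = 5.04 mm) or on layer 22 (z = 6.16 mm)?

layer 18 (z = 5.04 mm)

Layer 18 (z = 5.04): the 12×14 cube contributes its full rectangle (perimeter 52.00 mm); the cone at (5, 5.5) (r1=9.5→r2=7.5) has section circumradius 7.820 here — a regular 8-gon (perimeter = 2·8·7.820·sin(180°/8) = 47.88 mm); Taking the union: the regions partially overlap (shared area 139.79 mm²), so the edge portions inside another operand are dropped and the merged outline is re-measured after clipping — boundary = 55.08 mm. So its perimeter = 55.08 mm. Layer 22 (z = 6.16): the cube (footprint 12×14) is included at this height (perimeter 52.00 mm); the cone at (5, 5.5) is absent (z outside [0, 6]); Combining (union): only the 12×14 cube is present, so the union is just that shape — boundary = 52.00 mm. So its perimeter = 52.00 mm. Layer 18 is larger (55.08 vs 52.00 mm).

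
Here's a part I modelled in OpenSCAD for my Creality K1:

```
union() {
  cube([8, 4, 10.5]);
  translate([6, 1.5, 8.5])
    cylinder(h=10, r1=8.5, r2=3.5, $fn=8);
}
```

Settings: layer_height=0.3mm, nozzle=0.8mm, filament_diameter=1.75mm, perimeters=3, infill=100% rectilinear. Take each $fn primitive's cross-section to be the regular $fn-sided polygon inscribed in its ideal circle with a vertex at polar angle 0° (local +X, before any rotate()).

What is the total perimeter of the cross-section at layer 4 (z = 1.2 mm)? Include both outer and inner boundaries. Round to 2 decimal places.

At z = 1.2 mm: the cube is present — its section is the full 8×4 rectangle (perimeter 24.00 mm); the cone at (6, 1.5) does not reach this height (z outside [8.5, 18.5]); Taking the union: only the 8×4 cube is present, so the union is just that shape — boundary = 24.00 mm. Overall, the cross-section is a single solid region. Total boundary length (outer) = 24.00 mm.

24.00 mm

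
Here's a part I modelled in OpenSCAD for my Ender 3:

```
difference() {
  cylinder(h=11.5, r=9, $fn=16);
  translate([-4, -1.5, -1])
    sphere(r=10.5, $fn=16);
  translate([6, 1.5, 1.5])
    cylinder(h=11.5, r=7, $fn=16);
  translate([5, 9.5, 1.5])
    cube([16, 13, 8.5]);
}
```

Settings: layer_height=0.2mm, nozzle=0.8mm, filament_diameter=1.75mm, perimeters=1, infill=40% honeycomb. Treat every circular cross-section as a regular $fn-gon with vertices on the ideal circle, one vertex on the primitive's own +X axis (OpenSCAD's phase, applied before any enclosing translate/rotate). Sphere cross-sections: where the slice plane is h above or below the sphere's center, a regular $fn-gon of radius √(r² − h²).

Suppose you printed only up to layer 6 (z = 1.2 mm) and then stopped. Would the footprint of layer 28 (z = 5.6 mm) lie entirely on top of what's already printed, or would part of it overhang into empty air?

part overhangs

Compare the two slices. At z = 1.2: the cylinder: section is a regular 16-gon, circumradius r=9 (area = (16/2)·9.000²·sin(360°/16) = 247.98 mm²); the r=10.5 sphere at (-4, -1.5) slices to a regular 16-gon of circumradius 10.267 (√(r²−h²) with h=2.2 from center) (area = (16/2)·10.267²·sin(360°/16) = 322.71 mm²); the cylinder at (6, 1.5) is absent (z outside [1.5, 13]); the cube at (5, 9.5) does not reach this height (z outside [1.5, 10]); Taking the first minus the rest: starting from the r=9 cylinder (247.98 mm²), the r=10.5 sphere at (-4, -1.5) partially overlaps it — only the 201.17 mm² overlap (of its 322.71 mm²) is removed, clipping the outline — area = 46.81 mm². At z = 5.6: the cylinder: section is a regular 16-gon, circumradius r=9 (area = (16/2)·9.000²·sin(360°/16) = 247.98 mm²); the sphere at (-4, -1.5): section is a regular 16-gon, circumradius = √(r²−h²) = √(10.5²−6.6²) = 8.166 (area = (16/2)·8.166²·sin(360°/16) = 204.17 mm²); the cylinder at (6, 1.5): section is a regular 16-gon, circumradius r=7 (area = (16/2)·7.000²·sin(360°/16) = 150.01 mm²); the cube at (5, 9.5) (footprint 16×13) is included at this height (area 208.00 mm²); Taking the first minus the rest: starting from the r=9 cylinder (247.98 mm²), the r=10.5 sphere at (-4, -1.5) partially overlaps it — only the 152.96 mm² overlap (of its 204.17 mm²) is removed, clipping the outline; the r=7 cylinder at (6, 1.5) partially overlaps it — only the 65.04 mm² overlap (of its 150.01 mm²) is removed, clipping the outline; the 16×13 cube at (5, 9.5) misses the remaining region (no effect) — area = 29.98 mm². Checking containment: at z = 5.6 the cross-section extends beyond the z = 1.2 cross-section by about 21.53 mm².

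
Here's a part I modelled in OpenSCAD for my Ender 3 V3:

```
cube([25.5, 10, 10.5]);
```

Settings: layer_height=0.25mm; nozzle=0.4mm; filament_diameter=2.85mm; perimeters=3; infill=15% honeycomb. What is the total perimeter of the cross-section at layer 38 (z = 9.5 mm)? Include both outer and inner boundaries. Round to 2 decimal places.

71.00 mm

At z = 9.5 mm: the cube (footprint 25.5×10) is included at this height (perimeter 71.00 mm). Overall, the cross-section is a single solid region. Total boundary length (outer) = 71.00 mm.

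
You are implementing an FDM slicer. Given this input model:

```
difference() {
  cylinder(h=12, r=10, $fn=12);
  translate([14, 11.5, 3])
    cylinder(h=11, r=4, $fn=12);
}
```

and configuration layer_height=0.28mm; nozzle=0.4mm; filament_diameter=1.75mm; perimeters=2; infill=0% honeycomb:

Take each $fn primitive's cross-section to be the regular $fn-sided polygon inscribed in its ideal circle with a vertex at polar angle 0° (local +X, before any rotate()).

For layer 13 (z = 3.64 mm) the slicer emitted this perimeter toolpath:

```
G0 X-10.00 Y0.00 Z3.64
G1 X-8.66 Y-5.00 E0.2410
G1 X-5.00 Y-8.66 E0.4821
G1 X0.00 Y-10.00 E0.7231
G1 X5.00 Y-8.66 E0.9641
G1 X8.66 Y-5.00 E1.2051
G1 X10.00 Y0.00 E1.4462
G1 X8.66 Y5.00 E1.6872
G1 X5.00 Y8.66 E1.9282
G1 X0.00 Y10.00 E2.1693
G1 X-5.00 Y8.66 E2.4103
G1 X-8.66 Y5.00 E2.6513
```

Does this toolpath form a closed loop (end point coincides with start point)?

no

Start point (G0): (-10.00, 0.00). End point (last G1): the path does not return to the start — open.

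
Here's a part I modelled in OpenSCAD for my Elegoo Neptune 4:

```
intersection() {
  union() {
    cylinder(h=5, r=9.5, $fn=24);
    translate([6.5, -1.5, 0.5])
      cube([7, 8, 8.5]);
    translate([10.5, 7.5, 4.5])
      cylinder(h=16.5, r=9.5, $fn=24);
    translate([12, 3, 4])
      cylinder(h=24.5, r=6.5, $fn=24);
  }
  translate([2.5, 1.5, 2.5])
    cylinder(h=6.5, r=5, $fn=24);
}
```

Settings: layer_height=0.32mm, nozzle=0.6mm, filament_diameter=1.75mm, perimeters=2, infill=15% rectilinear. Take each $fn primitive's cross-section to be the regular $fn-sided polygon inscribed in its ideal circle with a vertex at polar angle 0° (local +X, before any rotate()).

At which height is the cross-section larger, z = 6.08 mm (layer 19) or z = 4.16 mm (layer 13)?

layer 13 (z = 4.16 mm)

Layer 19 (z = 6.08): the cylinder is absent (z outside [0, 5]); the cube at (6.5, -1.5) (footprint 7×8) is included at this height (area 56.00 mm²); the r=9.5 cylinder at (10.5, 7.5) contributes a regular 24-gon of circumradius 9.5 (area = (24/2)·9.500²·sin(360°/24) = 280.30 mm²); the r=6.5 cylinder at (12, 3) contributes a regular 24-gon of circumradius 6.5 (area = (24/2)·6.500²·sin(360°/24) = 131.22 mm²); Merging all regions: the regions partially overlap — summed areas 467.52 mm² minus the doubly-counted overlap 171.11 mm² gives 296.41 mm² — area = 296.41 mm²; the r=5 cylinder at (2.5, 1.5) contributes a regular 24-gon of circumradius 5 (area = (24/2)·5.000²·sin(360°/24) = 77.65 mm²); Taking the intersection: the r=5 cylinder at (2.5, 1.5) partially overlaps that combined region; clipping to the common part keeps 29.27 mm² — area = 29.27 mm². So its area = 29.27 mm². Layer 13 (z = 4.16): the cylinder: section is a regular 24-gon, circumradius r=9.5 (area = (24/2)·9.500²·sin(360°/24) = 280.30 mm²); the 7×8 cube at (6.5, -1.5) contributes its full rectangle (area 56.00 mm²); the cylinder at (10.5, 7.5) is not intersected at this z (z outside [4.5, 21]); the cylinder at (12, 3): section is a regular 24-gon, circumradius r=6.5 (area = (24/2)·6.500²·sin(360°/24) = 131.22 mm²); Merging all regions: the regions partially overlap — summed areas 467.52 mm² minus the doubly-counted overlap 79.63 mm² gives 387.89 mm² — area = 387.89 mm²; the r=5 cylinder at (2.5, 1.5) gives a regular 24-gon of circumradius 5 (constant along its height) (area = (24/2)·5.000²·sin(360°/24) = 77.65 mm²); Taking the intersection: the r=5 cylinder at (2.5, 1.5) lies inside the result so far, so the common part is the r=5 cylinder at (2.5, 1.5) itself — area = 77.65 mm². So its area = 77.65 mm². Layer 13 is larger (77.65 vs 29.27 mm²).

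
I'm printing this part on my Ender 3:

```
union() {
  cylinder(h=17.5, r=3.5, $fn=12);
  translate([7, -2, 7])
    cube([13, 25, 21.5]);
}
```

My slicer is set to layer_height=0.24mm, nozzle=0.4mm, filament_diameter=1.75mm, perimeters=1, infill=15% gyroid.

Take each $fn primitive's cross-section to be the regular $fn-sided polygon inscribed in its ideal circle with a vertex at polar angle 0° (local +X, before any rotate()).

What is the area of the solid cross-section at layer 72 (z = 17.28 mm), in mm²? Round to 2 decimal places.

361.75 mm²

At z = 17.28 mm: the r=3.5 cylinder contributes a regular 12-gon of circumradius 3.5 (area = (12/2)·3.500²·sin(360°/12) = 36.75 mm²); the cube at (7, -2) (footprint 13×25) is included at this height (area 325.00 mm²); Taking the union: the 2 present regions are separate (no shared area or edge), so areas and boundary lengths simply add and each stays a separate island — area = 361.75 mm². Overall, the cross-section has 2 separate islands. Net area = 361.75 mm².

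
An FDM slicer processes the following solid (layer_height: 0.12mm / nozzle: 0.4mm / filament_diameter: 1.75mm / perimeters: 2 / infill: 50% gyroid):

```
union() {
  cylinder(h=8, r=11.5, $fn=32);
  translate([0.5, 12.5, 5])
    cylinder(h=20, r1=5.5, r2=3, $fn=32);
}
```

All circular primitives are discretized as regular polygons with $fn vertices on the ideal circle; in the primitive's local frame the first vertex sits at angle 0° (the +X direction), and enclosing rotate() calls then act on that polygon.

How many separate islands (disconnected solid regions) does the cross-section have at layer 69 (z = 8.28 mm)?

1

At z = 8.28 mm: the cylinder is absent (z outside [0, 8]); the cone at (0.5, 12.5) contributes a regular 32-gon of circumradius 5.090 (interpolated between r1=5.5 and r2=3 at t=0.164); Combining (union): only the cone at (0.5, 12.5) is present, so the union is just that shape — 1 connected region. Overall, the cross-section is a single solid region. Island count = 1.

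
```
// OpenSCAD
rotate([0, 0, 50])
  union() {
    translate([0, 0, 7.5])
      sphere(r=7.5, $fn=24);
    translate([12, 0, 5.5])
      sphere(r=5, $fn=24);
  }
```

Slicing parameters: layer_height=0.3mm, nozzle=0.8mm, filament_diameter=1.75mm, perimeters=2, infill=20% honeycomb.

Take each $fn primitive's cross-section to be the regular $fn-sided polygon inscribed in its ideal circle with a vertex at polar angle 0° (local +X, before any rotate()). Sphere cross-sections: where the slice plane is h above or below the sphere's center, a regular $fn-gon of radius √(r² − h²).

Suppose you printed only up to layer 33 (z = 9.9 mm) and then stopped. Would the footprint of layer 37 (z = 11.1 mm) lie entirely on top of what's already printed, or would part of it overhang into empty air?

Compare the two slices. At z = 9.9: the r=7.5 sphere slices to a regular 24-gon of circumradius 7.106 (√(r²−h²) with h=2.4 from center) (area = (24/2)·7.106²·sin(360°/24) = 156.81 mm²); the sphere at (12, 0): section is a regular 24-gon, circumradius = √(r²−h²) = √(5²−4.4²) = 2.375 (area = (24/2)·2.375²·sin(360°/24) = 17.52 mm²); Merging all regions: the 2 present regions are separate (no shared area or edge), so areas and boundary lengths simply add and each stays a separate island — area = 174.33 mm²; (rotated 50° about Z; rotation is an isometry so areas/perimeters/island counts are preserved). At z = 11.1: the sphere: section is a regular 24-gon, circumradius = √(r²−h²) = √(7.5²−3.6²) = 6.580 (area = (24/2)·6.580²·sin(360°/24) = 134.45 mm²); the sphere at (12, 0) does not reach this height (|z−center|=5.600 > r=5); Combining (union): only the r=7.5 sphere is present, so the union is just that shape — area = 134.45 mm²; (rotated 50° about Z; rotation is an isometry so areas/perimeters/island counts are preserved). Checking containment: the cross-section at z = 11.1 is a subset of the cross-section at z = 9.9.

entirely on top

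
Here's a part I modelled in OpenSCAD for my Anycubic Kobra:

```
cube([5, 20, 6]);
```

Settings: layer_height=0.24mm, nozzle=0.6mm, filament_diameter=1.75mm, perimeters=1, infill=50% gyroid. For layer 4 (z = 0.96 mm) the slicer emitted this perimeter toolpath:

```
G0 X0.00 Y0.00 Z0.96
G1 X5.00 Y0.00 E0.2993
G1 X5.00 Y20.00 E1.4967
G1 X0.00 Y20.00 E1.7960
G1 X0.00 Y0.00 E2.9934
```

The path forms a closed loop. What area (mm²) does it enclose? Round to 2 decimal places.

Apply the shoelace formula to the sequence of (X, Y) vertices; enclosed area = 100.00 mm².

100.00 mm²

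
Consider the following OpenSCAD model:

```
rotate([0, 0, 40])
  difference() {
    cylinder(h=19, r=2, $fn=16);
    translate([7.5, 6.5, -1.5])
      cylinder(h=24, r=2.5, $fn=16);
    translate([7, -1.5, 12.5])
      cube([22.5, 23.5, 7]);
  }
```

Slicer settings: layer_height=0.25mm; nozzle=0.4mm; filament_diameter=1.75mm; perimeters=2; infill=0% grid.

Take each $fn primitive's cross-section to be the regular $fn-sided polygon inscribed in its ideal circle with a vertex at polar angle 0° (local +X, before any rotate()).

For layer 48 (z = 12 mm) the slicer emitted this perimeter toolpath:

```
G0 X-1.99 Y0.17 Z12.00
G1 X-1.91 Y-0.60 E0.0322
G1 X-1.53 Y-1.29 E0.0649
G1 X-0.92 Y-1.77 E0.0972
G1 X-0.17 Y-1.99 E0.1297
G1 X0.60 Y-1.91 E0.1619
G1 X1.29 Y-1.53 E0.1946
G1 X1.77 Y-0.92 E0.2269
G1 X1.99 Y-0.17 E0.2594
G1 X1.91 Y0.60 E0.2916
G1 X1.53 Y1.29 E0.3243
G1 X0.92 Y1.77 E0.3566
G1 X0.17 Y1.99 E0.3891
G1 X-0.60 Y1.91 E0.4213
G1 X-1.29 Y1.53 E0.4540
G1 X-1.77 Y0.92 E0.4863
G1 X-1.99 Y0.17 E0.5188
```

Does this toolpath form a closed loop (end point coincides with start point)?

Start point (G0): (-1.99, 0.17). End point (last G1): the path returns to the start — closed.

yes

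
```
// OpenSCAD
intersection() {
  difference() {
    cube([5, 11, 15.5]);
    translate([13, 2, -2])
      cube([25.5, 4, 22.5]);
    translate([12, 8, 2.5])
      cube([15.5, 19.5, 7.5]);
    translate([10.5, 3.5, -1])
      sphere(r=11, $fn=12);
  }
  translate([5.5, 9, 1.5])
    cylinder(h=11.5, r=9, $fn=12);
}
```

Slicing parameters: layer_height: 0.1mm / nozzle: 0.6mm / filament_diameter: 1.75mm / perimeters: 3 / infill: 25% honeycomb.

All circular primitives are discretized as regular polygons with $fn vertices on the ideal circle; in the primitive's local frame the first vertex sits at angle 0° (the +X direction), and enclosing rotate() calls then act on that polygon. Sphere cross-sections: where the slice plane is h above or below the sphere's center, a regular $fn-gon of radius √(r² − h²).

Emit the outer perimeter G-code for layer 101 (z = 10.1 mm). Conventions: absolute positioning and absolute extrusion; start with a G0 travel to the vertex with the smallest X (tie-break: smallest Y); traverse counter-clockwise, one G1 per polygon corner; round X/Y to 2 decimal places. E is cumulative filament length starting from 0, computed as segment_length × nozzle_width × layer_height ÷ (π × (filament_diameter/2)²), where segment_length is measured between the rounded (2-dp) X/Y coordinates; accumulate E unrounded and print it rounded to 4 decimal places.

At z = 10.1 mm: the 5×11 cube contributes its full rectangle; the cube at (13, 2) is present — its section is the full 25.5×4 rectangle; the cube at (12, 8) is absent (z outside [2.5, 10]); the sphere at (10.5, 3.5) does not reach this height (|z−center|=11.100 > r=11); Subtracting the remaining from the first: starting from the 5×11 cube, the 25.5×4 cube at (13, 2) misses the remaining region (no effect) — 1 connected region; the cylinder at (5.5, 9): section is a regular 12-gon, circumradius r=9; Taking the intersection: the r=9 cylinder at (5.5, 9) partially overlaps that combined region; clipping to the common part keeps 50.61 mm² — 1 connected region. The outline is a single polygon with 5 vertices. Extrusion per mm of travel: 0.6 × 0.1 / (π × 0.875²) = 0.024945. Accumulating E over each segment gives final E = 0.7538.

G0 X0.00 Y2.21 Z10.10
G1 X1.00 Y1.21 E0.0353
G1 X5.00 Y0.13 E0.1386
G1 X5.00 Y11.00 E0.4098
G1 X0.00 Y11.00 E0.5345
G1 X0.00 Y2.21 E0.7538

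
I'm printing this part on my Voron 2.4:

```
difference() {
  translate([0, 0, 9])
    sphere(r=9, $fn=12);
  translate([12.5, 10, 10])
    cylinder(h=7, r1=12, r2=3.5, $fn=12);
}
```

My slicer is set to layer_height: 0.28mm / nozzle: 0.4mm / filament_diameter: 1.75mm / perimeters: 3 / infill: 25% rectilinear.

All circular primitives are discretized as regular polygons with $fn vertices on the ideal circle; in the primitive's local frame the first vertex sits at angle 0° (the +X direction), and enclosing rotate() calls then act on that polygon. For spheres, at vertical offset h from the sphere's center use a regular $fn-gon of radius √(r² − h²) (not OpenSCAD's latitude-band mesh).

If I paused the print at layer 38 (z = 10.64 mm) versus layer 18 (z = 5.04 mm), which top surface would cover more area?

layer 38 (z = 10.64 mm)

Layer 38 (z = 10.64): the r=9 sphere contributes a regular 12-gon of circumradius √(9²−1.64²) = 8.849 (area = (12/2)·8.849²·sin(360°/12) = 234.93 mm²); the cone at (12.5, 10) (r1=12→r2=3.5) has section circumradius 11.223 here — a regular 12-gon (area = (12/2)·11.223²·sin(360°/12) = 377.86 mm²); After the difference (first − rest): starting from the r=9 sphere (234.93 mm²), the cone at (12.5, 10) partially overlaps it — only the 27.52 mm² overlap (of its 377.86 mm²) is removed, clipping the outline — area = 207.41 mm². So its area = 207.41 mm². Layer 18 (z = 5.04): the sphere: section is a regular 12-gon, circumradius = √(r²−h²) = √(9²−3.96²) = 8.082 (area = (12/2)·8.082²·sin(360°/12) = 195.96 mm²); the cone at (12.5, 10) does not reach this height (z outside [10, 17]); After the difference (first − rest): none of the subtracted shapes is present at this height, so the r=9 sphere is unchanged — area = 195.96 mm². So its area = 195.96 mm². Layer 38 is larger (207.41 vs 195.96 mm²).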